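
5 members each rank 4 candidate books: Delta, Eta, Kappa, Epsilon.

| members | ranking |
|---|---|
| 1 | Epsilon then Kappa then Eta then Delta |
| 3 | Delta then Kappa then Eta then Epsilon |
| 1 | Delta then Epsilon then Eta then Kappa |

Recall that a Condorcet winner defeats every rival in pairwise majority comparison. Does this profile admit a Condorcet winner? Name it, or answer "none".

Delta

Pairwise majorities:
Delta vs Eta: 3+1 = 4 for Delta, 1 for Eta — Delta by 4–1.
Delta vs Kappa: 4 to 1, Delta.
Delta vs Epsilon: Delta is ranked higher on 3+1 = 4 ballots, Epsilon on 1. Delta wins 4–1.
Eta vs Kappa: Eta is ranked higher on 1 ballot, Kappa on 4. Kappa wins 4–1.
Eta vs Epsilon: 3 for Eta, 2 for Epsilon — Eta by 3–2.
Kappa vs Epsilon: 3 to 2, Kappa.
Delta defeats every rival head-to-head and is the Condorcet winner.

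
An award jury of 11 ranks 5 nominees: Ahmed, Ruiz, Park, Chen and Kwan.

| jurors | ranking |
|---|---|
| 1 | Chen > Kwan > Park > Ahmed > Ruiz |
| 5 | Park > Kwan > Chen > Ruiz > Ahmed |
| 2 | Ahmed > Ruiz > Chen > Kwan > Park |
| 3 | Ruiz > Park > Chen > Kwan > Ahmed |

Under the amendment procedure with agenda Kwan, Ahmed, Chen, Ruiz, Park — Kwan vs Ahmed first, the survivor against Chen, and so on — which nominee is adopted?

Round 1: Kwan vs Ahmed — 9–2, Kwan advances.
Round 2: Kwan vs Chen — 5–6, Chen advances.
Round 3: Chen vs Ruiz — 6–5, Chen advances.
Round 4: Chen vs Park — 3–8, Park advances.
The agenda winner is Park.

Park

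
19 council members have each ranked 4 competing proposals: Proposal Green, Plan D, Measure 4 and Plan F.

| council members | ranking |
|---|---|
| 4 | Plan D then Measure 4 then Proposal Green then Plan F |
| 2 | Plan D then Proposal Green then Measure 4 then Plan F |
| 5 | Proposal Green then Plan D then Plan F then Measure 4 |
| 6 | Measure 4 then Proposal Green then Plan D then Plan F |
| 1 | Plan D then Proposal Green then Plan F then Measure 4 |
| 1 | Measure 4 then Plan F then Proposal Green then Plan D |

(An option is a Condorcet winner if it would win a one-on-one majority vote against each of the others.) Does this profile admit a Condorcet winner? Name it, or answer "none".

none

Head-to-head results (19 council members):
Proposal Green vs Plan D: 12 to 7, Proposal Green.
Proposal Green vs Measure 4: Proposal Green is ranked higher on 2+5+1 = 8 ballots, Measure 4 on 11. Measure 4 wins 11–8.
Proposal Green–Plan F: Proposal Green 18–1.
Plan D–Measure 4: Plan D 12–7.
Plan D vs Plan F: Plan D preferred on 4+2+5+6+1 = 18 ballots; Plan D wins 18–1.
Measure 4 vs Plan F: Measure 4 wins 13–6.
No option is unbeaten: Proposal Green loses to Measure 4; Plan D loses to Proposal Green; Measure 4 loses to Plan D; Plan F loses to Proposal Green. In particular Proposal Green → Plan D → Measure 4 → Proposal Green is a majority cycle — no Condorcet winner exists.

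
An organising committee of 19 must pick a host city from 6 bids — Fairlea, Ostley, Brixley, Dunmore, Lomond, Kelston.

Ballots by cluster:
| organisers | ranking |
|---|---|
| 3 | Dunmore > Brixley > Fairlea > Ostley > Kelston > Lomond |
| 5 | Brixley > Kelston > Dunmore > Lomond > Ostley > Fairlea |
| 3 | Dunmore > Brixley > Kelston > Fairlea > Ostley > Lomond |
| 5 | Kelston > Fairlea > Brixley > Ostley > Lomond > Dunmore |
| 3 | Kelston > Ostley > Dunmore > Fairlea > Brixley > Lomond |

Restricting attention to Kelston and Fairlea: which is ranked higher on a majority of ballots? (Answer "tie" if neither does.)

Ballots ranking Kelston above Fairlea: 5 + 3 + 5 + 3 = 16.
Ballots ranking Fairlea above Kelston: 19 − 16 = 3.
Kelston wins the head-to-head 16–3.

Kelston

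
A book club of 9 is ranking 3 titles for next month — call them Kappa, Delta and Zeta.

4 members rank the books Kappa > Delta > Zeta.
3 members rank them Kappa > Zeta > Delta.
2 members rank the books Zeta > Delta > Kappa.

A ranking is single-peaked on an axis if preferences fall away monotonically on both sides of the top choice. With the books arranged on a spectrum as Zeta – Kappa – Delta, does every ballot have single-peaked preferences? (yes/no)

no

Axis positions: Zeta=1, Kappa=2, Delta=3.
Cluster 1 (peak Kappa at position 2): ranking walks positions 2-3-1, expanding outward from the peak — single-peaked.
Cluster 2 (peak Kappa at position 2): ranking walks positions 2-1-3, expanding outward from the peak — single-peaked.
Cluster 3: ranking walks positions 1-3-2; Delta is ranked above Kappa even though Kappa lies between Delta and the peak Zeta on the axis — preferences dip and rise again. Not single-peaked.
Cluster 3 violates single-peakedness, so the profile is not single-peaked on this axis.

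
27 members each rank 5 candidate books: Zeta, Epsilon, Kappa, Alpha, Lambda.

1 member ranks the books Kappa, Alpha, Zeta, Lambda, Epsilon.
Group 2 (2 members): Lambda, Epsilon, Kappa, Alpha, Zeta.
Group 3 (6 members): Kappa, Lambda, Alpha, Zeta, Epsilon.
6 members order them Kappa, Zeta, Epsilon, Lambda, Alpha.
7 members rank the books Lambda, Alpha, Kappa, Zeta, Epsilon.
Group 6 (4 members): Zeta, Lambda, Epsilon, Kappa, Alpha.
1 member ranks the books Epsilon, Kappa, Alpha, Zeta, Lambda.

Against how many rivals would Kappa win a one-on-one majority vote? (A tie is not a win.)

4

Kappa against each rival (27 members):
Kappa vs Zeta: Kappa, 23–4.
Kappa vs Epsilon: Kappa wins 20–7.
Kappa vs Alpha: Kappa is ranked higher on 1+2+6+6+4+1 = 20 ballots, Alpha on 7. Kappa wins 20–7.
Kappa–Lambda: Kappa 14–13.
Kappa beats Zeta, Epsilon, Alpha, Lambda — 4 pairwise wins.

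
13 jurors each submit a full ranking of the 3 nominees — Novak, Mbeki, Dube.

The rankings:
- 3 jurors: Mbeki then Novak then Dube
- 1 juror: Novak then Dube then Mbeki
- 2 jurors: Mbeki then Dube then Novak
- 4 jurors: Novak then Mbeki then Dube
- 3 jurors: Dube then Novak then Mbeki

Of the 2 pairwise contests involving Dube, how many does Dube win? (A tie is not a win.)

Dube against each rival (13 jurors):
Dube vs Novak: Novak wins 8–5.
Dube vs Mbeki: Mbeki wins 9–4.
Dube beats no one; loses to Novak, Mbeki — 0 pairwise wins.

0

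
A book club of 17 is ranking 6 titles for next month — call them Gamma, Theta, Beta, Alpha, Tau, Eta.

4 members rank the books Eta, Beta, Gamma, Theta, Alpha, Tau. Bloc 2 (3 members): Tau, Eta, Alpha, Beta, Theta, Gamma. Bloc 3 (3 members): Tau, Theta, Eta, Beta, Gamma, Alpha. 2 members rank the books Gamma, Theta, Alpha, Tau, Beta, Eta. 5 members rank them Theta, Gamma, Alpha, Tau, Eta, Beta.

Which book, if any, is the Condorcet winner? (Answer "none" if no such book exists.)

Theta

Pairwise majorities:
Gamma vs Theta: 4+2 = 6 for Gamma, 11 for Theta — Theta by 11–6.
Gamma vs Beta: 7 to 10, Beta.
Gamma vs Alpha: 14 to 3, Gamma.
Gamma vs Tau: 11 to 6, Gamma.
Gamma vs Eta: Gamma preferred on 2+5 = 7 ballots; Eta wins 10–7.
Theta vs Beta: Theta is ranked higher on 3+2+5 = 10 ballots, Beta on 7. Theta wins 10–7.
Theta vs Alpha: Theta preferred on 4+3+2+5 = 14 ballots; Theta wins 14–3.
Theta vs Tau: Theta is ranked higher on 4+2+5 = 11 ballots, Tau on 6. Theta wins 11–6.
Theta vs Eta: Theta is ranked higher on 3+2+5 = 10 ballots, Eta on 7. Theta wins 10–7.
Beta vs Alpha: Beta preferred on 4+3 = 7 ballots; Alpha wins 10–7.
Beta vs Tau: Beta preferred on 4 ballots; Tau wins 13–4.
Beta vs Eta: 2 for Beta, 15 for Eta — Eta by 15–2.
Alpha vs Tau: Alpha is ranked higher on 4+2+5 = 11 ballots, Tau on 6. Alpha wins 11–6.
Alpha vs Eta: 7 to 10, Eta.
Tau vs Eta: 3+3+2+5 = 13 for Tau, 4 for Eta — Tau by 13–4.
Theta defeats every rival head-to-head and is the Condorcet winner.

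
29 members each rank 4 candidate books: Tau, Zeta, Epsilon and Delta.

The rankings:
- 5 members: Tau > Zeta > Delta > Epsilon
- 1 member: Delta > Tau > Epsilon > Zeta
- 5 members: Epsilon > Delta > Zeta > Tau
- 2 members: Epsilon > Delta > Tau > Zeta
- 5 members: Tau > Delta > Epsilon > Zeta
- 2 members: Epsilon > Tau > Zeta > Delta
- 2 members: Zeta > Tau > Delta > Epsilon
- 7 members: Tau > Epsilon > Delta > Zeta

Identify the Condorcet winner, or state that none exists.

Tau

Pairwise majorities:
Tau vs Zeta: Tau wins 22–7.
Tau–Epsilon: Tau 20–9.
Tau–Delta: Tau 21–8.
Zeta vs Epsilon: Epsilon wins 22–7.
Zeta vs Delta: Delta, 20–9.
Epsilon vs Delta: Epsilon wins 16–13.
Tau wins every pairwise contest, so Tau is the Condorcet winner.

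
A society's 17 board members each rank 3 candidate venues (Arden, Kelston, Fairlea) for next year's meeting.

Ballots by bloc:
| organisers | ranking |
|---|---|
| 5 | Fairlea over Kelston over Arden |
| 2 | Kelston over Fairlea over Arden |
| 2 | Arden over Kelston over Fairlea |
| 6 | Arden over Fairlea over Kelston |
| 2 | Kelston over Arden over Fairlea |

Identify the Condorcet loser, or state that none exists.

none

Head-to-head results (17 organisers):
Arden vs Kelston: 2+6 = 8 for Arden, 9 for Kelston — Kelston by 9–8.
Arden vs Fairlea: Arden, 10–7.
Kelston vs Fairlea: Kelston is ranked higher on 2+2+2 = 6 ballots, Fairlea on 11. Fairlea wins 11–6.
Every city wins at least one matchup (Arden beats Fairlea; Kelston beats Arden; Fairlea beats Kelston), so there is no Condorcet loser.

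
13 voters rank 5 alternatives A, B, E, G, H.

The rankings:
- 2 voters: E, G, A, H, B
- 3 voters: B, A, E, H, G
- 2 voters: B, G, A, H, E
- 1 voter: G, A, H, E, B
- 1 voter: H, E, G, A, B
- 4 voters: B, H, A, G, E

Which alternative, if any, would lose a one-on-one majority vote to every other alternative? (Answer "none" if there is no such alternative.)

Head-to-head results (13 voters):
A vs B: 4 to 9, B.
A–E: A 10–3.
A vs G: A, 7–6.
A–H: A 8–5.
B vs E: B preferred on 3+2+4 = 9 ballots; B wins 9–4.
B vs G: B wins 9–4.
B vs H: 3+2+4 = 9 for B, 4 for H — B by 9–4.
E vs G: 2+3+1 = 6 for E, 7 for G — G by 7–6.
E vs H: 5 to 8, H.
G vs H: H, 8–5.
E is beaten in every head-to-head and is the Condorcet loser.

E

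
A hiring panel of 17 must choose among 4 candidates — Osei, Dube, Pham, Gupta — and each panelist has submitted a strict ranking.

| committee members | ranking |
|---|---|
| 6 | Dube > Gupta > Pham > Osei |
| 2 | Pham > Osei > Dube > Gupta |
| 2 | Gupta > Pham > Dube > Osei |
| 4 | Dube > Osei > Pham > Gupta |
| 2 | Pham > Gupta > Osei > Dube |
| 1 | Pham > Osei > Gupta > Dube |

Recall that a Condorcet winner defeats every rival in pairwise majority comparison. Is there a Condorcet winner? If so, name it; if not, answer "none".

Check each pair by majority over 17 ballots:
Osei vs Dube: 5 to 12, Dube.
Osei vs Pham: Osei is ranked higher on 4 ballots, Pham on 13. Pham wins 13–4.
Osei vs Gupta: Gupta, 10–7.
Dube vs Pham: Dube, 10–7.
Dube vs Gupta: 12 to 5, Dube.
Pham vs Gupta: 9 to 8, Pham.
Dube beats each of Osei, Pham, Gupta — Dube is the Condorcet winner.

Dube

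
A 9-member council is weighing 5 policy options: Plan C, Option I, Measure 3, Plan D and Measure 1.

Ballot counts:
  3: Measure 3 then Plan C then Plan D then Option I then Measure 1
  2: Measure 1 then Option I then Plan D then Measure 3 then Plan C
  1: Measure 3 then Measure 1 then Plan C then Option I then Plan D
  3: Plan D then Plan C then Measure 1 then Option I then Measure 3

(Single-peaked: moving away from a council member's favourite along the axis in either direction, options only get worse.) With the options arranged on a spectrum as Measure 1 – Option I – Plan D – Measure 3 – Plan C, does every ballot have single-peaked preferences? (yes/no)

no

Axis positions: Measure 1=1, Option I=2, Plan D=3, Measure 3=4, Plan C=5.
Faction 1 (peak Measure 3 at position 4): ranking walks positions 4-5-3-2-1, expanding outward from the peak — single-peaked.
Faction 2 (peak Measure 1 at position 1): ranking walks positions 1-2-3-4-5, expanding outward from the peak — single-peaked.
Faction 3: ranking walks positions 4-1-5-2-3; Measure 1 is ranked above Plan D even though Plan D lies between Measure 1 and the peak Measure 3 on the axis — preferences dip and rise again. Not single-peaked.
Faction 4: ranking walks positions 3-5-1-2-4; Plan C is ranked above Measure 3 even though Measure 3 lies between Plan C and the peak Plan D on the axis — preferences dip and rise again. Not single-peaked.
Faction 3 violates single-peakedness, so the profile is not single-peaked on this axis.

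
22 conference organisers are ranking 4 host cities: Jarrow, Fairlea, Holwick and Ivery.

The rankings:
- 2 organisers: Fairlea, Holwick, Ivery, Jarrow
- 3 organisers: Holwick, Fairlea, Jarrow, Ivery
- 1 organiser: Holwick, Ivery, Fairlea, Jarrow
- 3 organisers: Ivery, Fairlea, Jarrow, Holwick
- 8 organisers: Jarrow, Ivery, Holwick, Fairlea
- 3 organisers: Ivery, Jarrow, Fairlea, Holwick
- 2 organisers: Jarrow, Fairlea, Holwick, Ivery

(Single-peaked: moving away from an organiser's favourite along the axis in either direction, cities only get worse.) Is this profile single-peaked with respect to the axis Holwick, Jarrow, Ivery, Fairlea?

Axis positions: Holwick=1, Jarrow=2, Ivery=3, Fairlea=4.
Bloc 1: ranking walks positions 4-1-3-2; Holwick is ranked above Ivery even though Ivery lies between Holwick and the peak Fairlea on the axis — preferences dip and rise again. Not single-peaked.
Bloc 2: ranking walks positions 1-4-2-3; Fairlea is ranked above Jarrow even though Jarrow lies between Fairlea and the peak Holwick on the axis — preferences dip and rise again. Not single-peaked.
Bloc 3: ranking walks positions 1-3-4-2; Ivery is ranked above Jarrow even though Jarrow lies between Ivery and the peak Holwick on the axis — preferences dip and rise again. Not single-peaked.
Bloc 4 (peak Ivery at position 3): ranking walks positions 3-4-2-1, expanding outward from the peak — single-peaked.
Bloc 5 (peak Jarrow at position 2): ranking walks positions 2-3-1-4, expanding outward from the peak — single-peaked.
Bloc 6 (peak Ivery at position 3): ranking walks positions 3-2-4-1, expanding outward from the peak — single-peaked.
Bloc 7: ranking walks positions 2-4-1-3; Fairlea is ranked above Ivery even though Ivery lies between Fairlea and the peak Jarrow on the axis — preferences dip and rise again. Not single-peaked.
Bloc 1 violates single-peakedness, so the profile is not single-peaked on this axis.

no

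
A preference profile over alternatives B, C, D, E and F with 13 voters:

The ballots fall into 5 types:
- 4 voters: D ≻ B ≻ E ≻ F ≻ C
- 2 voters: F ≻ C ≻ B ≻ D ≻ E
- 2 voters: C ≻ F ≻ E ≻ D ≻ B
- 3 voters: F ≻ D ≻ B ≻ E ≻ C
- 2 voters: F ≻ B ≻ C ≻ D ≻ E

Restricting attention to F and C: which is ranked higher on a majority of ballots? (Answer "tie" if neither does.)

F

Ballots ranking F above C: 4 + 2 + 3 + 2 = 11.
Ballots ranking C above F: 13 − 11 = 2.
F wins the head-to-head 11–2.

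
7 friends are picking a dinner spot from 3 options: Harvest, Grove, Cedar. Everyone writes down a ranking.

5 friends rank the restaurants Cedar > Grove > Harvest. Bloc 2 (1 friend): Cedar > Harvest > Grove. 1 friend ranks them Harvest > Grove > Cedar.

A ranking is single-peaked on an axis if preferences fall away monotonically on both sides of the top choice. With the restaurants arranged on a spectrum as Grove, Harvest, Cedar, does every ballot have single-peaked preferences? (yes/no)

no

Axis positions: Grove=1, Harvest=2, Cedar=3.
Bloc 1: ranking walks positions 3-1-2; Grove is ranked above Harvest even though Harvest lies between Grove and the peak Cedar on the axis — preferences dip and rise again. Not single-peaked.
Bloc 2 (peak Cedar at position 3): ranking walks positions 3-2-1, expanding outward from the peak — single-peaked.
Bloc 3 (peak Harvest at position 2): ranking walks positions 2-1-3, expanding outward from the peak — single-peaked.
Bloc 1 violates single-peakedness, so the profile is not single-peaked on this axis.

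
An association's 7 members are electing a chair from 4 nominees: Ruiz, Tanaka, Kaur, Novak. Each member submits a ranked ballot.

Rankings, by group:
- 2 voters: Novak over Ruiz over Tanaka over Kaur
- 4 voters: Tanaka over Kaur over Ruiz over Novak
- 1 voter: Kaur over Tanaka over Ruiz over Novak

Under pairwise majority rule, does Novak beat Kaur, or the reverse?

Ballots ranking Novak above Kaur: 2.
Ballots ranking Kaur above Novak: 7 − 2 = 5.
Kaur wins the head-to-head 5–2.

Kaur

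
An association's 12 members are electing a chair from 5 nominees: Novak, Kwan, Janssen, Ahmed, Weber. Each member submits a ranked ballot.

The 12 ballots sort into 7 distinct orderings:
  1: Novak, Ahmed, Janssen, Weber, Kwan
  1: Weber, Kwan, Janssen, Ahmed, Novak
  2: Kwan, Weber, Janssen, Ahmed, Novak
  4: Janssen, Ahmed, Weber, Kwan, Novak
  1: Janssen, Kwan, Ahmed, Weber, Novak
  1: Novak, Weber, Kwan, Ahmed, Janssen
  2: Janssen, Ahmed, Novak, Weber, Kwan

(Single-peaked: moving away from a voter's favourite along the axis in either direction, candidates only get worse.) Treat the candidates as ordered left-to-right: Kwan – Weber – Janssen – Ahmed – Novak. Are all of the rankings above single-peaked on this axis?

Axis positions: Kwan=1, Weber=2, Janssen=3, Ahmed=4, Novak=5.
Type 1 (peak Novak at position 5): ranking walks positions 5-4-3-2-1, expanding outward from the peak — single-peaked.
Type 2 (peak Weber at position 2): ranking walks positions 2-1-3-4-5, expanding outward from the peak — single-peaked.
Type 3 (peak Kwan at position 1): ranking walks positions 1-2-3-4-5, expanding outward from the peak — single-peaked.
Type 4 (peak Janssen at position 3): ranking walks positions 3-4-2-1-5, expanding outward from the peak — single-peaked.
Type 5: ranking walks positions 3-1-4-2-5; Kwan is ranked above Weber even though Weber lies between Kwan and the peak Janssen on the axis — preferences dip and rise again. Not single-peaked.
Type 6: ranking walks positions 5-2-1-4-3; Weber is ranked above Ahmed even though Ahmed lies between Weber and the peak Novak on the axis — preferences dip and rise again. Not single-peaked.
Type 7 (peak Janssen at position 3): ranking walks positions 3-4-5-2-1, expanding outward from the peak — single-peaked.
Type 5 violates single-peakedness, so the profile is not single-peaked on this axis.

no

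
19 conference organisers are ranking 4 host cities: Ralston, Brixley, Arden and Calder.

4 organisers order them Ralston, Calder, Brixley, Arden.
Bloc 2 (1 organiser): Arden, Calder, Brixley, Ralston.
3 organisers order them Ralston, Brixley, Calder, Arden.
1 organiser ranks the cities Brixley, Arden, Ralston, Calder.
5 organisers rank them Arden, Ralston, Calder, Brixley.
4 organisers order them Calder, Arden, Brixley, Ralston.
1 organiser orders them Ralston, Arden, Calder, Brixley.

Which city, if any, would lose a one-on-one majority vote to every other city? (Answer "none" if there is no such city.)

Pairwise majorities:
Ralston vs Brixley: Ralston wins 13–6.
Ralston vs Arden: 8 to 11, Arden.
Ralston vs Calder: Ralston wins 14–5.
Brixley vs Arden: 4+3+1 = 8 for Brixley, 11 for Arden — Arden by 11–8.
Brixley vs Calder: Calder, 15–4.
Arden vs Calder: Calder wins 11–8.
Only Brixley has no wins; Brixley is the Condorcet loser.

Brixley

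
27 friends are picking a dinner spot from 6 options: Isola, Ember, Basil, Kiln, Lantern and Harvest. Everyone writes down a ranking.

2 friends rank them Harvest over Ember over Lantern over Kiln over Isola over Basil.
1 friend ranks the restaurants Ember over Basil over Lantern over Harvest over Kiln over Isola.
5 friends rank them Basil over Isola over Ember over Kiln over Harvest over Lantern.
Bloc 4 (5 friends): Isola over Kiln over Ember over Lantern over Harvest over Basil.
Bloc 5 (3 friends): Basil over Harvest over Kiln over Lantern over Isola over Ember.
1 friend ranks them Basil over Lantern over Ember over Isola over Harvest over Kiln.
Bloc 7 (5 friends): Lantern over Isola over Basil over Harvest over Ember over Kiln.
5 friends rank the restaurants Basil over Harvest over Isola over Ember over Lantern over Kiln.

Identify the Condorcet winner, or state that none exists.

Check each pair by majority over 27 ballots:
Isola vs Ember: Isola is ranked higher on 5+5+3+5+5 = 23 ballots, Ember on 4. Isola wins 23–4.
Isola vs Basil: 12 to 15, Basil.
Isola–Kiln: Isola 21–6.
Isola vs Lantern: 15 to 12, Isola.
Isola–Harvest: Isola 16–11.
Ember vs Basil: Basil wins 19–8.
Ember vs Kiln: Ember is ranked higher on 2+1+5+1+5+5 = 19 ballots, Kiln on 8. Ember wins 19–8.
Ember vs Lantern: Ember preferred on 2+1+5+5+5 = 18 ballots; Ember wins 18–9.
Ember vs Harvest: Harvest, 15–12.
Basil vs Kiln: 1+5+3+1+5+5 = 20 for Basil, 7 for Kiln — Basil by 20–7.
Basil vs Lantern: 1+5+3+1+5 = 15 for Basil, 12 for Lantern — Basil by 15–12.
Basil vs Harvest: 1+5+3+1+5+5 = 20 for Basil, 7 for Harvest — Basil by 20–7.
Kiln vs Lantern: 13 to 14, Lantern.
Kiln–Harvest: Harvest 17–10.
Lantern vs Harvest: Harvest, 15–12.
Basil wins every pairwise contest, so Basil is the Condorcet winner.

Basil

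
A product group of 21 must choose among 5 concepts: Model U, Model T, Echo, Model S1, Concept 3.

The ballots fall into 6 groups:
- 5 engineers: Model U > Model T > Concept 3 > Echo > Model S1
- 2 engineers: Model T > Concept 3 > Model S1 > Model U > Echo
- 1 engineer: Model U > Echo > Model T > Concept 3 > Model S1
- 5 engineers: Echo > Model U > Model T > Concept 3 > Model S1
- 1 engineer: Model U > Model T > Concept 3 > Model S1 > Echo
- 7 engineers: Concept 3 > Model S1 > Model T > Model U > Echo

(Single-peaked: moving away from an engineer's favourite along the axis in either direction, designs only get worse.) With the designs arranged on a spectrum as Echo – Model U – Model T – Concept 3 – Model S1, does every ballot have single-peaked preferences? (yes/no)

yes

Axis positions: Echo=1, Model U=2, Model T=3, Concept 3=4, Model S1=5.
Group 1 (peak Model U at position 2): ranking walks positions 2-3-4-1-5, expanding outward from the peak — single-peaked.
Group 2 (peak Model T at position 3): ranking walks positions 3-4-5-2-1, expanding outward from the peak — single-peaked.
Group 3 (peak Model U at position 2): ranking walks positions 2-1-3-4-5, expanding outward from the peak — single-peaked.
Group 4 (peak Echo at position 1): ranking walks positions 1-2-3-4-5, expanding outward from the peak — single-peaked.
Group 5 (peak Model U at position 2): ranking walks positions 2-3-4-5-1, expanding outward from the peak — single-peaked.
Group 6 (peak Concept 3 at position 4): ranking walks positions 4-5-3-2-1, expanding outward from the peak — single-peaked.
Every ranking is single-peaked on this axis.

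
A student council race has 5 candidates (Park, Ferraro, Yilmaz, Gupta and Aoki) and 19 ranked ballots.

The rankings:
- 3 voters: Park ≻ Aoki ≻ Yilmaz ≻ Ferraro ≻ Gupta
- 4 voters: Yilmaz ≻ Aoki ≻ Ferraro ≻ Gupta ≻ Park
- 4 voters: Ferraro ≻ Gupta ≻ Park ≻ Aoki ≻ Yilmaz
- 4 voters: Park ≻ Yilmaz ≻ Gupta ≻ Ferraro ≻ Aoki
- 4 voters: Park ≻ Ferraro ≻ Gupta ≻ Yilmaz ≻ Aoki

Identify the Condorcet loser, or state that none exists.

Head-to-head results (19 voters):
Park vs Ferraro: 11 to 8, Park.
Park vs Yilmaz: Park is ranked higher on 3+4+4+4 = 15 ballots, Yilmaz on 4. Park wins 15–4.
Park vs Gupta: Park, 11–8.
Park vs Aoki: 3+4+4+4 = 15 for Park, 4 for Aoki — Park by 15–4.
Ferraro vs Yilmaz: Yilmaz, 11–8.
Ferraro–Gupta: Ferraro 15–4.
Ferraro vs Aoki: 12 to 7, Ferraro.
Yilmaz vs Gupta: Yilmaz preferred on 3+4+4 = 11 ballots; Yilmaz wins 11–8.
Yilmaz vs Aoki: 4+4+4 = 12 for Yilmaz, 7 for Aoki — Yilmaz by 12–7.
Gupta–Aoki: Gupta 12–7.
Only Aoki has no wins; Aoki is the Condorcet loser.

Aoki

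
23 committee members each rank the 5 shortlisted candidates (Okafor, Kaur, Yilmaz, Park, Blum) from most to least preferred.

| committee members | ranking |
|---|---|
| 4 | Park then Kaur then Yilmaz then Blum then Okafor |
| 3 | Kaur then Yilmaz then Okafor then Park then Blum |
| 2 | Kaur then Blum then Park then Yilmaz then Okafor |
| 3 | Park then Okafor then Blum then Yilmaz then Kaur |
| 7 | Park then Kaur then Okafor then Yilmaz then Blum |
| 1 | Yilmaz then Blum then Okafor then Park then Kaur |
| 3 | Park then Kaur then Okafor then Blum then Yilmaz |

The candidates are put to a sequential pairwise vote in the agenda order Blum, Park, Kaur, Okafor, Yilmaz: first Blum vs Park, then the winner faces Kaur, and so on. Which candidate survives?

Park

Round 1: Blum vs Park — 3–20, Park advances.
Round 2: Park vs Kaur — 18–5, Park advances.
Round 3: Park vs Okafor — 19–4, Park advances.
Round 4: Park vs Yilmaz — 19–4, Park advances.
Park survives the agenda.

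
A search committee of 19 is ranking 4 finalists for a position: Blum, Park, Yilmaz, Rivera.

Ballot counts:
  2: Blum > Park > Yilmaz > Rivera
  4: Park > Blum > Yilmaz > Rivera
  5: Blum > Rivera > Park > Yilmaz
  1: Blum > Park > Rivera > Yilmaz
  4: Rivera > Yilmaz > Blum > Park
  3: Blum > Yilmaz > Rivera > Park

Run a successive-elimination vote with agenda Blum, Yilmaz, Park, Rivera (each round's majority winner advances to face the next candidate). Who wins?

Round 1: Blum vs Yilmaz — 15–4, Blum advances.
Round 2: Blum vs Park — 15–4, Blum advances.
Round 3: Blum vs Rivera — 15–4, Blum advances.
Blum survives the agenda.

Blum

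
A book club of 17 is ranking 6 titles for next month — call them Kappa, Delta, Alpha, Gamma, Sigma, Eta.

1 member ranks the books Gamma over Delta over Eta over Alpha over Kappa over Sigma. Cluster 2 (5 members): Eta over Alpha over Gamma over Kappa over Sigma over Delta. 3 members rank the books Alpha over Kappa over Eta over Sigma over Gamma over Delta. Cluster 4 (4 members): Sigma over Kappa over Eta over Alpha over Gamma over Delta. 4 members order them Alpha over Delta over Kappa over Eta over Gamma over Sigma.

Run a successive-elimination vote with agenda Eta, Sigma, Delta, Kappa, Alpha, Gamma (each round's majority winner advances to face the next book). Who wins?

Round 1: Eta vs Sigma — 13–4, Eta advances.
Round 2: Eta vs Delta — 12–5, Eta advances.
Round 3: Eta vs Kappa — 6–11, Kappa advances.
Round 4: Kappa vs Alpha — 4–13, Alpha advances.
Round 5: Alpha vs Gamma — 16–1, Alpha advances.
The agenda winner is Alpha.

Alpha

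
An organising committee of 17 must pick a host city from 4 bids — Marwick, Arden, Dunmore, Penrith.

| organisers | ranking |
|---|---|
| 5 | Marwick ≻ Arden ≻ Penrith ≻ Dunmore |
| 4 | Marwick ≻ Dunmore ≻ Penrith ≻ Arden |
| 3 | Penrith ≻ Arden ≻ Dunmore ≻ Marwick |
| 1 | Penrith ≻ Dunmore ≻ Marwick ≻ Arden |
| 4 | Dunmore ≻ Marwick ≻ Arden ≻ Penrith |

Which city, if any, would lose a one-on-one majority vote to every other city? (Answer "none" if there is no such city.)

none

Head-to-head results (17 organisers):
Marwick vs Arden: Marwick, 14–3.
Marwick vs Dunmore: Marwick, 9–8.
Marwick vs Penrith: Marwick is ranked higher on 5+4+4 = 13 ballots, Penrith on 4. Marwick wins 13–4.
Arden–Dunmore: Dunmore 9–8.
Arden vs Penrith: Arden is ranked higher on 5+4 = 9 ballots, Penrith on 8. Arden wins 9–8.
Dunmore vs Penrith: 8 to 9, Penrith.
Each city has at least one pairwise win (Marwick beats Arden; Arden beats Penrith; Dunmore beats Arden; Penrith beats Dunmore) — no Condorcet loser.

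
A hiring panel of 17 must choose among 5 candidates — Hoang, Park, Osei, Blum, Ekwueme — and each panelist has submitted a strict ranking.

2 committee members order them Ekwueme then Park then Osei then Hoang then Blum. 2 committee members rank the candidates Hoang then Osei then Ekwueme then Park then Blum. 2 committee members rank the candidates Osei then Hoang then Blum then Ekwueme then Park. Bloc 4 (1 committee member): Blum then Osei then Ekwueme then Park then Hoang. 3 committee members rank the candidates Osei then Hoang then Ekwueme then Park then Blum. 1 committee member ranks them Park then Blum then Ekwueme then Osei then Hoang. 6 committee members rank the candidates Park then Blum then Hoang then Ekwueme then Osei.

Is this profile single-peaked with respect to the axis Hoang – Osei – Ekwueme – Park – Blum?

Axis positions: Hoang=1, Osei=2, Ekwueme=3, Park=4, Blum=5.
Bloc 1 (peak Ekwueme at position 3): ranking walks positions 3-4-2-1-5, expanding outward from the peak — single-peaked.
Bloc 2 (peak Hoang at position 1): ranking walks positions 1-2-3-4-5, expanding outward from the peak — single-peaked.
Bloc 3: ranking walks positions 2-1-5-3-4; Blum is ranked above Ekwueme even though Ekwueme lies between Blum and the peak Osei on the axis — preferences dip and rise again. Not single-peaked.
Bloc 4: ranking walks positions 5-2-3-4-1; Osei is ranked above Park even though Park lies between Osei and the peak Blum on the axis — preferences dip and rise again. Not single-peaked.
Bloc 5 (peak Osei at position 2): ranking walks positions 2-1-3-4-5, expanding outward from the peak — single-peaked.
Bloc 6 (peak Park at position 4): ranking walks positions 4-5-3-2-1, expanding outward from the peak — single-peaked.
Bloc 7: ranking walks positions 4-5-1-3-2; Hoang is ranked above Ekwueme even though Ekwueme lies between Hoang and the peak Park on the axis — preferences dip and rise again. Not single-peaked.
Bloc 3 violates single-peakedness, so the profile is not single-peaked on this axis.

no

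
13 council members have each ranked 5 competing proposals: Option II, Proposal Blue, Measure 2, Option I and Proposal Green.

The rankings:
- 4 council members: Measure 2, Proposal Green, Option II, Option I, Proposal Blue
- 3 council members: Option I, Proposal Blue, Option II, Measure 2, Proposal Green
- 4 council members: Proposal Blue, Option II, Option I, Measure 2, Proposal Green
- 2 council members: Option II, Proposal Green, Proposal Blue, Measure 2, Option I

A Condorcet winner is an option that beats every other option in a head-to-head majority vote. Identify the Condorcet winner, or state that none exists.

Head-to-head results (13 council members):
Option II vs Proposal Blue: Option II is ranked higher on 4+2 = 6 ballots, Proposal Blue on 7. Proposal Blue wins 7–6.
Option II vs Measure 2: Option II preferred on 3+4+2 = 9 ballots; Option II wins 9–4.
Option II vs Option I: 10 to 3, Option II.
Option II vs Proposal Green: 3+4+2 = 9 for Option II, 4 for Proposal Green — Option II by 9–4.
Proposal Blue vs Measure 2: 9 to 4, Proposal Blue.
Proposal Blue vs Option I: Proposal Blue is ranked higher on 4+2 = 6 ballots, Option I on 7. Option I wins 7–6.
Proposal Blue vs Proposal Green: Proposal Blue is ranked higher on 3+4 = 7 ballots, Proposal Green on 6. Proposal Blue wins 7–6.
Measure 2 vs Option I: Measure 2 is ranked higher on 4+2 = 6 ballots, Option I on 7. Option I wins 7–6.
Measure 2 vs Proposal Green: Measure 2 preferred on 4+3+4 = 11 ballots; Measure 2 wins 11–2.
Option I vs Proposal Green: Option I is ranked higher on 3+4 = 7 ballots, Proposal Green on 6. Option I wins 7–6.
Each option drops at least one matchup (Option II loses to Proposal Blue; Proposal Blue loses to Option I; Measure 2 loses to Option II; Option I loses to Option II; Proposal Green loses to Option II); the cycle Option II → Option I → Proposal Blue → Option II rules out a Condorcet winner.

none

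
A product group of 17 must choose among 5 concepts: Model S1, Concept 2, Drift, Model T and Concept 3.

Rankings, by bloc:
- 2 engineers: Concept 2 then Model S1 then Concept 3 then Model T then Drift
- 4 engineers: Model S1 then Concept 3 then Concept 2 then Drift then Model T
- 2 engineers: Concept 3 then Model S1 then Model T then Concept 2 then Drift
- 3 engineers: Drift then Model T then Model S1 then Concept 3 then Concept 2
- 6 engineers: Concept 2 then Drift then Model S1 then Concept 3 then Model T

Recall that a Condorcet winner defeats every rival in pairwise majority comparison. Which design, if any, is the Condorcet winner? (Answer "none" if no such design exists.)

none

Check each pair by majority over 17 ballots:
Model S1 vs Concept 2: 9 to 8, Model S1.
Model S1 vs Drift: Drift, 9–8.
Model S1 vs Model T: 14 to 3, Model S1.
Model S1 vs Concept 3: Model S1 is ranked higher on 2+4+3+6 = 15 ballots, Concept 3 on 2. Model S1 wins 15–2.
Concept 2 vs Drift: 14 to 3, Concept 2.
Concept 2–Model T: Concept 2 12–5.
Concept 2–Concept 3: Concept 3 9–8.
Drift vs Model T: Drift, 13–4.
Drift–Concept 3: Drift 9–8.
Model T vs Concept 3: Concept 3, 14–3.
No design is unbeaten: Model S1 loses to Drift; Concept 2 loses to Model S1; Drift loses to Concept 2; Model T loses to Model S1; Concept 3 loses to Model S1. In particular Model S1 → Concept 2 → Drift → Model S1 is a majority cycle — no Condorcet winner exists.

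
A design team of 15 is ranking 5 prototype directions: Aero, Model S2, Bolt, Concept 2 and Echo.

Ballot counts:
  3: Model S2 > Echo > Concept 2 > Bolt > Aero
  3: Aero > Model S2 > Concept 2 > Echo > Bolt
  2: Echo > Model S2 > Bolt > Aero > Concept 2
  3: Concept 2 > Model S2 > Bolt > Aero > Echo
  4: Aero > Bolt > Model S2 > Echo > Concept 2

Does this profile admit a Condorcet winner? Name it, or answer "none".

Pairwise majorities:
Aero vs Model S2: Aero is ranked higher on 3+4 = 7 ballots, Model S2 on 8. Model S2 wins 8–7.
Aero vs Bolt: 7 to 8, Bolt.
Aero vs Concept 2: 3+2+4 = 9 for Aero, 6 for Concept 2 — Aero by 9–6.
Aero vs Echo: Aero is ranked higher on 3+3+4 = 10 ballots, Echo on 5. Aero wins 10–5.
Model S2 vs Bolt: 3+3+2+3 = 11 for Model S2, 4 for Bolt — Model S2 by 11–4.
Model S2 vs Concept 2: 12 to 3, Model S2.
Model S2 vs Echo: 3+3+3+4 = 13 for Model S2, 2 for Echo — Model S2 by 13–2.
Bolt vs Concept 2: 2+4 = 6 for Bolt, 9 for Concept 2 — Concept 2 by 9–6.
Bolt vs Echo: Bolt is ranked higher on 3+4 = 7 ballots, Echo on 8. Echo wins 8–7.
Concept 2 vs Echo: 6 to 9, Echo.
Model S2 beats each of Aero, Bolt, Concept 2, Echo — Model S2 is the Condorcet winner.

Model S2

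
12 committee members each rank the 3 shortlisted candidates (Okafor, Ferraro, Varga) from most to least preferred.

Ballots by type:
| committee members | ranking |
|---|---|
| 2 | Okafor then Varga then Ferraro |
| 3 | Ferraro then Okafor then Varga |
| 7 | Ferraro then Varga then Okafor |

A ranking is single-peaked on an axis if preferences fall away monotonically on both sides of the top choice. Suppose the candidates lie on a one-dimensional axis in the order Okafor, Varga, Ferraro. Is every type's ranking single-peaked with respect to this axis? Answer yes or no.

no

Axis positions: Okafor=1, Varga=2, Ferraro=3.
Type 1 (peak Okafor at position 1): ranking walks positions 1-2-3, expanding outward from the peak — single-peaked.
Type 2: ranking walks positions 3-1-2; Okafor is ranked above Varga even though Varga lies between Okafor and the peak Ferraro on the axis — preferences dip and rise again. Not single-peaked.
Type 3 (peak Ferraro at position 3): ranking walks positions 3-2-1, expanding outward from the peak — single-peaked.
Type 2 violates single-peakedness, so the profile is not single-peaked on this axis.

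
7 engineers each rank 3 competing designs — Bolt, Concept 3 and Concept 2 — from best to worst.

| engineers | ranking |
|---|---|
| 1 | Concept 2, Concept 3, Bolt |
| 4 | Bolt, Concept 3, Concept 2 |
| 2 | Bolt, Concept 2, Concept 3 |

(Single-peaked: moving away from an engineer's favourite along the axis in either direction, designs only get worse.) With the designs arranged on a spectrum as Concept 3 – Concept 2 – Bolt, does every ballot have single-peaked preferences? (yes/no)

no

Axis positions: Concept 3=1, Concept 2=2, Bolt=3.
Cluster 1 (peak Concept 2 at position 2): ranking walks positions 2-1-3, expanding outward from the peak — single-peaked.
Cluster 2: ranking walks positions 3-1-2; Concept 3 is ranked above Concept 2 even though Concept 2 lies between Concept 3 and the peak Bolt on the axis — preferences dip and rise again. Not single-peaked.
Cluster 3 (peak Bolt at position 3): ranking walks positions 3-2-1, expanding outward from the peak — single-peaked.
Cluster 2 violates single-peakedness, so the profile is not single-peaked on this axis.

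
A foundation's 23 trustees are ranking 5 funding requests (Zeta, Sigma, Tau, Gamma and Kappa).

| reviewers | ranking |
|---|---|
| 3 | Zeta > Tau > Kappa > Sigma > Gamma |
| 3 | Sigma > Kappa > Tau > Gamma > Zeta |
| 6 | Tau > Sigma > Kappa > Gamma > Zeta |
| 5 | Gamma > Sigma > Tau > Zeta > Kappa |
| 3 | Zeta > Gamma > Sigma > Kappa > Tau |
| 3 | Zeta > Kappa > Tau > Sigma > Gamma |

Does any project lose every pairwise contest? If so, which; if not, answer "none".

none

Pairwise majorities:
Zeta vs Sigma: Sigma wins 14–9.
Zeta vs Tau: Zeta preferred on 3+3+3 = 9 ballots; Tau wins 14–9.
Zeta–Gamma: Gamma 14–9.
Zeta vs Kappa: Zeta wins 14–9.
Sigma vs Tau: Sigma preferred on 3+5+3 = 11 ballots; Tau wins 12–11.
Sigma vs Gamma: Sigma, 15–8.
Sigma–Kappa: Sigma 17–6.
Tau vs Gamma: Tau, 15–8.
Tau–Kappa: Tau 14–9.
Gamma–Kappa: Kappa 15–8.
No project is winless: Zeta beats Kappa; Sigma beats Zeta; Tau beats Zeta; Gamma beats Zeta; Kappa beats Gamma. There is no Condorcet loser.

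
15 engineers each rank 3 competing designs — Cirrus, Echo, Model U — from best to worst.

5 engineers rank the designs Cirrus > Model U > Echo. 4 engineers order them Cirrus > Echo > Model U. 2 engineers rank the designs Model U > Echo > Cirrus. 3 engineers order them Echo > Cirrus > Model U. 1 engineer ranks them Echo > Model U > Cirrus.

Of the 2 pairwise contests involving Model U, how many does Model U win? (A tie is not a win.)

Model U against each rival (15 engineers):
Model U vs Cirrus: Cirrus wins 12–3.
Model U–Echo: Echo 8–7.
Model U beats no one; loses to Cirrus, Echo — 0 pairwise wins.

0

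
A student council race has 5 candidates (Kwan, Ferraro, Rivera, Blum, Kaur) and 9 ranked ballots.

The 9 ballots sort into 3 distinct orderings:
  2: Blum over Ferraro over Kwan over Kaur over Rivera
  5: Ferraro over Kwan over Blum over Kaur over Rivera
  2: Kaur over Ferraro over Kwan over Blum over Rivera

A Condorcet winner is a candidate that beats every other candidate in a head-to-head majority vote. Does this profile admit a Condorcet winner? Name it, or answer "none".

Check each pair by majority over 9 ballots:
Kwan vs Ferraro: Ferraro wins 9–0.
Kwan vs Rivera: 2+5+2 = 9 for Kwan, 0 for Rivera — Kwan by 9–0.
Kwan–Blum: Kwan 7–2.
Kwan vs Kaur: 2+5 = 7 for Kwan, 2 for Kaur — Kwan by 7–2.
Ferraro vs Rivera: Ferraro preferred on 2+5+2 = 9 ballots; Ferraro wins 9–0.
Ferraro–Blum: Ferraro 7–2.
Ferraro vs Kaur: Ferraro, 7–2.
Rivera vs Blum: Blum, 9–0.
Rivera vs Kaur: 0 for Rivera, 9 for Kaur — Kaur by 9–0.
Blum–Kaur: Blum 7–2.
Ferraro wins every pairwise contest, so Ferraro is the Condorcet winner.

Ferraro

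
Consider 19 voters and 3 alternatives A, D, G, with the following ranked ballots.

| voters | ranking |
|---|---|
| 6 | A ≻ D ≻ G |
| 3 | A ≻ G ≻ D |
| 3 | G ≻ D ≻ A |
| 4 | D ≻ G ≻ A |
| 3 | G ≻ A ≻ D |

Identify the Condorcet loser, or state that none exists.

none

Head-to-head results (19 voters):
A vs D: 12 to 7, A.
A vs G: A is ranked higher on 6+3 = 9 ballots, G on 10. G wins 10–9.
D vs G: 10 to 9, D.
No alternative is winless: A beats D; D beats G; G beats A. There is no Condorcet loser.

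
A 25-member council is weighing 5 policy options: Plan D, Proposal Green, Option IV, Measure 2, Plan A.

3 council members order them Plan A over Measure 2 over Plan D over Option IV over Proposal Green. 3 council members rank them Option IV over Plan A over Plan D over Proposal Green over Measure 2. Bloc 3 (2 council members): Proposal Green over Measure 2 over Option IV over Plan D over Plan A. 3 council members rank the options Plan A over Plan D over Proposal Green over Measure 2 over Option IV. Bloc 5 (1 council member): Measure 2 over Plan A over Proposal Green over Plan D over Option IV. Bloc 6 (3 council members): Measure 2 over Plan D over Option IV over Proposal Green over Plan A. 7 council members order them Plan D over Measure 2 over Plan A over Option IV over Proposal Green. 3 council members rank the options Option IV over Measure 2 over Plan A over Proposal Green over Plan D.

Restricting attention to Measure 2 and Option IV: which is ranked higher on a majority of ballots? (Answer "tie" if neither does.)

Ballots ranking Measure 2 above Option IV: 3 + 2 + 3 + 1 + 3 + 7 = 19.
Ballots ranking Option IV above Measure 2: 25 − 19 = 6.
Measure 2 wins the head-to-head 19–6.

Measure 2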